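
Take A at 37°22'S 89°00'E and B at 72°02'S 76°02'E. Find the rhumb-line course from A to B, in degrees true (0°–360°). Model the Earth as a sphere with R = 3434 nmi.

Meridional parts: M(φ₁)=-0.7040, M(φ₂)=-1.8446 → ΔM = -1.1406;  Δλ = -0.2263 rad
tan C = Δλ / ΔM = +0.1984 → C = 191.22°

191.2°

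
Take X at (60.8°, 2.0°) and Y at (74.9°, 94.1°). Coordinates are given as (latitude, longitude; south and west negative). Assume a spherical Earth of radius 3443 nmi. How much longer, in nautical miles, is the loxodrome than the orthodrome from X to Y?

200 nmi

Great circle: cos σ = sin φ₁ sin φ₂ + cos φ₁ cos φ₂ cos Δλ,  σ = 0.5770 rad → d_gc = 1986.5 nmi
Rhumb line: Δψ = +0.6756, q = Δφ/Δψ = 0.3642, d_rh = R√(Δφ²+q²Δλ²) = 2186.7 nmi
Excess = 2186.7 − 1986.5 = 200.2 ≈ 200 nmi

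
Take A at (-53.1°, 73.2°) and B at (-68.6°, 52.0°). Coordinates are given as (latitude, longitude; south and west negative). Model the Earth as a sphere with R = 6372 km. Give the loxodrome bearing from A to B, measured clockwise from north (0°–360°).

213.1°

Meridional parts: M(φ₁)=-1.0977, M(φ₂)=-1.6663 → ΔM = -0.5685;  Δλ = -0.3700 rad
tan C = Δλ / ΔM = +0.6508 → C = 213.06°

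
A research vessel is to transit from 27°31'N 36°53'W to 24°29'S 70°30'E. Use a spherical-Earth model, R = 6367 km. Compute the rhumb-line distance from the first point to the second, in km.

Δψ = ln[tan(π/4+φ₂/2)/tan(π/4+φ₁/2)] = -0.9408;  Δφ = -0.9076 rad,  Δλ = +1.8742 rad
q = Δφ/Δψ = 0.9647
d = R·√(Δφ² + q²Δλ²) = 6367·2.02299 = 12880 km

12880 km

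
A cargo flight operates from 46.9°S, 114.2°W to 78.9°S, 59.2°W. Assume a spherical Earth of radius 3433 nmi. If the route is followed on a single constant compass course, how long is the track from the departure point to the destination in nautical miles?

2324 nmi

Δψ = ln[tan(π/4+φ₂/2)/tan(π/4+φ₁/2)] = -1.4022;  Δφ = -0.5585 rad,  Δλ = +0.9599 rad
q = Δφ/Δψ = 0.3983
d = R·√(Δφ² + q²Δλ²) = 3433·0.67684 = 2324 nmi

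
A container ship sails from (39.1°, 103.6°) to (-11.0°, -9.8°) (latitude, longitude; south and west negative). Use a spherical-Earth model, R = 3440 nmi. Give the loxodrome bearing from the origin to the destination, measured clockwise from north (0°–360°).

244.7°

Δψ = ln[tan(π/4+φ₂/2)/tan(π/4+φ₁/2)] = -0.9357
Δλ = -1.9792 rad (taken the short way round)
course = atan2(Δλ, Δψ) = 244.70°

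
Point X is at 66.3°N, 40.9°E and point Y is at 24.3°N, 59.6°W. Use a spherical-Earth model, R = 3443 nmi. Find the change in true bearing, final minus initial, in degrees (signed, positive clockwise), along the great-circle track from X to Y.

-84.9°

At departure: θ₁ = atan2(sin Δλ cos φ₂, cos φ₁ sin φ₂ − sin φ₁ cos φ₂ cos Δλ) = 289.51°
At arrival: θ₂ = atan2(sin Δλ cos φ₁, −cos φ₂ sin φ₁ + sin φ₂ cos φ₁ cos Δλ) = 204.56°
Δθ = θ₂ − θ₁ = -84.9°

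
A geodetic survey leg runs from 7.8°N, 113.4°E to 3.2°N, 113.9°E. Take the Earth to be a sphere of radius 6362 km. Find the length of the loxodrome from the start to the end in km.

Rhumb course C = atan2(Δλ, Δψ) with Δψ = ln[tan(π/4+φ₂/2)/tan(π/4+φ₁/2)] = -0.0807, Δλ = +0.0087 → C = 173.83°
d = R·|Δφ| / |cos C| = 6362·0.08029 / 0.99420 = 514 km

514 km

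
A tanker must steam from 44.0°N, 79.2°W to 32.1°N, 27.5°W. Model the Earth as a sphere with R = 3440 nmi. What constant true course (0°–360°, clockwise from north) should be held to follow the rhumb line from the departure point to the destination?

106.4°

Meridional parts: M(φ₁)=+0.8569, M(φ₂)=+0.5921 → ΔM = -0.2648;  Δλ = +0.9023 rad
tan C = Δλ / ΔM = -3.4075 → C = 106.36°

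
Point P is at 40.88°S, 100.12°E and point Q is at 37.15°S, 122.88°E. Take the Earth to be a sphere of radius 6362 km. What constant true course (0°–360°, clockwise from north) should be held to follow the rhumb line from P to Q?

Δψ = ln[tan(π/4+φ₂/2)/tan(π/4+φ₁/2)] = +0.0838
Δλ = +0.3972 rad (taken the short way round)
course = atan2(Δλ, Δψ) = 78.08°

78.1°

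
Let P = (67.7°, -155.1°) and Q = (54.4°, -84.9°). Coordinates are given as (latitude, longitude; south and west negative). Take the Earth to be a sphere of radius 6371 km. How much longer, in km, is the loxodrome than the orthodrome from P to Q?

Great circle: cos σ = sin φ₁ sin φ₂ + cos φ₁ cos φ₂ cos Δλ,  σ = 0.5968 rad → d_gc = 3802.5 km
Rhumb line: Δψ = -0.4879, q = Δφ/Δψ = 0.4757, d_rh = R√(Δφ²+q²Δλ²) = 3997.2 km
Excess = 3997.2 − 3802.5 = 194.7 ≈ 195 km

195 km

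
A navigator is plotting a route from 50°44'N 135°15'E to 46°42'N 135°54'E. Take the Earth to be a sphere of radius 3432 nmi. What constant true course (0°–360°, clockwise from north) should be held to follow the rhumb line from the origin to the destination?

173.9°

Meridional parts: M(φ₁)=+1.0307, M(φ₂)=+0.9240 → ΔM = -0.1068;  Δλ = +0.0113 rad
tan C = Δλ / ΔM = -0.1062 → C = 173.94°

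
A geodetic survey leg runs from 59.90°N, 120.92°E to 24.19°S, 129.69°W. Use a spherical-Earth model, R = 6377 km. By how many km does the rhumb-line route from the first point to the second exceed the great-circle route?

Great circle: cos σ = sin φ₁ sin φ₂ + cos φ₁ cos φ₂ cos Δλ,  σ = 2.1018 rad → d_gc = 13403.1 km
Rhumb line: Δψ = -1.7488, q = Δφ/Δψ = 0.8392, d_rh = R√(Δφ²+q²Δλ²) = 13856.3 km
Excess = 13856.3 − 13403.1 = 453.2 ≈ 453 km

453 km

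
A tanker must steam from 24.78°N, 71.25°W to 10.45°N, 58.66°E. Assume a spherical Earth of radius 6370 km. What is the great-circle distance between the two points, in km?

13318 km

cos σ = sin φ₁ sin φ₂ + cos φ₁ cos φ₂ cos Δλ
      = sin(24.78°)sin(10.45°) + cos(24.78°)cos(10.45°)cos(129.91°) = -0.4968
σ = 119.790° → d = Rσ = 6370·2.09073 = 13318 km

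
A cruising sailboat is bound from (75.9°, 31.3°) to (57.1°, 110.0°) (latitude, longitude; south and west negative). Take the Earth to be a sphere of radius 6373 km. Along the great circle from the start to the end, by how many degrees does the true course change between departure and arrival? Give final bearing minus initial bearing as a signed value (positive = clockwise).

Initial bearing θ₁ = atan2(sin Δλ cos φ₂, cos φ₁ sin φ₂ − sin φ₁ cos φ₂ cos Δλ) = 79.23°
Final bearing θ₂ = (initial bearing from the destination back to the start) + 180° = 153.86°
Δθ = θ₂ − θ₁ = +74.6°

+74.6°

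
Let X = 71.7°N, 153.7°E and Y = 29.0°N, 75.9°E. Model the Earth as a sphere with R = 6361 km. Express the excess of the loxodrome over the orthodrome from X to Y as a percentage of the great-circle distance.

Great circle: σ = 1.0259 rad → d_gc = Rσ = 6525.8 km
Rhumb: Δφ = -0.7453, Δλ = -1.3579, Δψ = -1.2967, q = Δφ/Δψ = 0.5747 → d_rh = R√(Δφ²+q²Δλ²) = 6864.2 km
Excess = (6864.2 − 6525.8) / 6525.8 = 338.4 / 6525.8 = 5.19% ≈ 5.2%

5.2%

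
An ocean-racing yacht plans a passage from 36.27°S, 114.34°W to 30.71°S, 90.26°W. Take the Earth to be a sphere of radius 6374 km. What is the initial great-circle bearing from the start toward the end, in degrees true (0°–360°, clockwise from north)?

81.5°

θ = atan2( sin Δλ·cos φ₂ ,  cos φ₁ sin φ₂ − sin φ₁ cos φ₂ cos Δλ )
  = atan2(+0.3508, +0.0526) = 81.47°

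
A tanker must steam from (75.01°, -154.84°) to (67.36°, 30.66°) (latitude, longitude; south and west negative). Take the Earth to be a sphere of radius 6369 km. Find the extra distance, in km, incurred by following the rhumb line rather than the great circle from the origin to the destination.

Great circle: cos σ = sin φ₁ sin φ₂ + cos φ₁ cos φ₂ cos Δλ,  σ = 0.6560 rad → d_gc = 4178.2 km
Rhumb line: Δψ = -0.4197, q = Δφ/Δψ = 0.3181, d_rh = R√(Δφ²+q²Δλ²) = 6228.6 km
Excess = 6228.6 − 4178.2 = 2050.4 ≈ 2050 km

2050 km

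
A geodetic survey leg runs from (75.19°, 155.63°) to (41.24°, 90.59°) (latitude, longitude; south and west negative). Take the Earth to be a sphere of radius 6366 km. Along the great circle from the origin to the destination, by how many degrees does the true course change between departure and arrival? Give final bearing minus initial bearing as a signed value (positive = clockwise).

-59.1°

Initial bearing θ₁ = atan2(sin Δλ cos φ₂, cos φ₁ sin φ₂ − sin φ₁ cos φ₂ cos Δλ) = 258.53°
Final bearing θ₂ = (initial bearing from the destination back to the start) + 180° = 199.46°
Δθ = θ₂ − θ₁ = -59.1°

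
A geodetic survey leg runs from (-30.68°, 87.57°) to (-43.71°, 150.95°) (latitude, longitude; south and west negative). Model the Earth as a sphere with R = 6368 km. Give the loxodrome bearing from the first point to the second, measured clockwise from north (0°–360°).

104.5°

Δψ = ln[tan(π/4+φ₂/2)/tan(π/4+φ₁/2)] = -0.2868
Δλ = +1.1062 rad (taken the short way round)
course = atan2(Δλ, Δψ) = 104.54°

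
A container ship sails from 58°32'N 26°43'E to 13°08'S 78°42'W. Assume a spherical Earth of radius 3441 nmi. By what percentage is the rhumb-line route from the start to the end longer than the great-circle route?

3.9%

Great circle: σ = 1.9060 rad → d_gc = Rσ = 6558.5 nmi
Rhumb: Δφ = -1.2508, Δλ = -1.8399, Δψ = -1.4981, q = Δφ/Δψ = 0.8349 → d_rh = R√(Δφ²+q²Δλ²) = 6816.6 nmi
Excess = (6816.6 − 6558.5) / 6558.5 = 258.1 / 6558.5 = 3.94% ≈ 3.9%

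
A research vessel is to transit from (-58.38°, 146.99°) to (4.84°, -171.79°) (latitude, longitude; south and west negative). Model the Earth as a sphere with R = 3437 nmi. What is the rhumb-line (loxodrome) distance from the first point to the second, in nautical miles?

Δψ = ln[tan(π/4+φ₂/2)/tan(π/4+φ₁/2)] = +1.3463;  Δφ = +1.1034 rad,  Δλ = +0.7194 rad
q = Δφ/Δψ = 0.8196
d = R·√(Δφ² + q²Δλ²) = 3437·1.25105 = 4300 nmi

4300 nmi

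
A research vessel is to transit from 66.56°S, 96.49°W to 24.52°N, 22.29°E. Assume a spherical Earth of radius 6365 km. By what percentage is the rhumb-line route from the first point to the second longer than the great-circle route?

5.6%

Great circle: σ = 2.1592 rad → d_gc = Rσ = 13743.1 km
Rhumb: Δφ = +1.5896, Δλ = +2.0731, Δψ = +2.0145, q = Δφ/Δψ = 0.7891 → d_rh = R√(Δφ²+q²Δλ²) = 14518.8 km
Excess = (14518.8 − 13743.1) / 13743.1 = 775.7 / 13743.1 = 5.64% ≈ 5.6%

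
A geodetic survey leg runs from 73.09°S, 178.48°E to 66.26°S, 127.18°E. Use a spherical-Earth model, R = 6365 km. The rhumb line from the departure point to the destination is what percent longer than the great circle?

3.0%

Great circle: σ = 0.3207 rad → d_gc = Rσ = 2041.2 km
Rhumb: Δφ = +0.1192, Δλ = -0.8954, Δψ = +0.3464, q = Δφ/Δψ = 0.3441 → d_rh = R√(Δφ²+q²Δλ²) = 2102.8 km
Excess = (2102.8 − 2041.2) / 2041.2 = 61.6 / 2041.2 = 3.02% ≈ 3.0%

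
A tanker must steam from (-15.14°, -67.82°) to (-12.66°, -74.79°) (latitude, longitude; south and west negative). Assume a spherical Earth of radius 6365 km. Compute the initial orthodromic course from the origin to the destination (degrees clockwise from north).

289.3°

N = sin Δλ·cos φ₂ = -0.1184;  D = cos φ₁ sin φ₂ − sin φ₁ cos φ₂ cos Δλ = +0.0414
initial course = atan2(N, D) = 289.27°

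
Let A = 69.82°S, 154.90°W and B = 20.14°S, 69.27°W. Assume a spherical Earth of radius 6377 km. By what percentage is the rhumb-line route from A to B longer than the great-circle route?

Great circle: σ = 1.2155 rad → d_gc = Rσ = 7751.3 km
Rhumb: Δφ = +0.8671, Δλ = +1.4945, Δψ = +1.3673, q = Δφ/Δψ = 0.6342 → d_rh = R√(Δφ²+q²Δλ²) = 8191.6 km
Excess = (8191.6 − 7751.3) / 7751.3 = 440.3 / 7751.3 = 5.68% ≈ 5.7%

5.7%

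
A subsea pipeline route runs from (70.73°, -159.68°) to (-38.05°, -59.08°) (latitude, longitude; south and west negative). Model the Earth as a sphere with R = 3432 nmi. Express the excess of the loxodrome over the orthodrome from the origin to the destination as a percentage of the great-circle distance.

Great circle: σ = 2.2519 rad → d_gc = Rσ = 7728.4 nmi
Rhumb: Δφ = -1.8986, Δλ = +1.7558, Δψ = -2.4924, q = Δφ/Δψ = 0.7617 → d_rh = R√(Δφ²+q²Δλ²) = 7970.3 nmi
Excess = (7970.3 − 7728.4) / 7728.4 = 241.9 / 7728.4 = 3.13% ≈ 3.1%

3.1%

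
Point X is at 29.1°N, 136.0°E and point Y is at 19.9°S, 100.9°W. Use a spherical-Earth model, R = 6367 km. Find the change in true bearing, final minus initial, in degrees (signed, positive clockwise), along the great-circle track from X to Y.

+18.5°

At departure: θ₁ = atan2(sin Δλ cos φ₂, cos φ₁ sin φ₂ − sin φ₁ cos φ₂ cos Δλ) = 93.46°
At arrival: θ₂ = atan2(sin Δλ cos φ₁, −cos φ₂ sin φ₁ + sin φ₂ cos φ₁ cos Δλ) = 111.94°
Δθ = θ₂ − θ₁ = +18.5°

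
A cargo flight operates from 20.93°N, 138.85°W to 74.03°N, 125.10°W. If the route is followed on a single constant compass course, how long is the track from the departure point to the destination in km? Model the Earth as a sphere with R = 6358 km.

Rhumb course C = atan2(Δλ, Δψ) with Δψ = ln[tan(π/4+φ₂/2)/tan(π/4+φ₁/2)] = +1.5905, Δλ = +0.2400 → C = 8.58°
d = R·|Δφ| / |cos C| = 6358·0.92677 / 0.98881 = 5959 km

5959 km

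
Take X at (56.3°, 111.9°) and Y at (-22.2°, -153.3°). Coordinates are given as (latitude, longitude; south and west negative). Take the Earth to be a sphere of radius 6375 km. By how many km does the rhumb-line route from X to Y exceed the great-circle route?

Great circle: cos σ = sin φ₁ sin φ₂ + cos φ₁ cos φ₂ cos Δλ,  σ = 1.9362 rad → d_gc = 12343.3 km
Rhumb line: Δψ = -1.5920, q = Δφ/Δψ = 0.8606, d_rh = R√(Δφ²+q²Δλ²) = 12597.3 km
Excess = 12597.3 − 12343.3 = 254.0 ≈ 254 km

254 km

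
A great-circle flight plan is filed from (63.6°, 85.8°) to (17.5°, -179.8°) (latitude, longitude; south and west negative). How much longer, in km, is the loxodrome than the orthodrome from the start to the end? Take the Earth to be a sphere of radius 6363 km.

Great circle: cos σ = sin φ₁ sin φ₂ + cos φ₁ cos φ₂ cos Δλ,  σ = 1.3317 rad → d_gc = 8473.7 km
Rhumb line: Δψ = -1.1398, q = Δφ/Δψ = 0.7059, d_rh = R√(Δφ²+q²Δλ²) = 8998.8 km
Excess = 8998.8 − 8473.7 = 525.1 ≈ 525 km

525 km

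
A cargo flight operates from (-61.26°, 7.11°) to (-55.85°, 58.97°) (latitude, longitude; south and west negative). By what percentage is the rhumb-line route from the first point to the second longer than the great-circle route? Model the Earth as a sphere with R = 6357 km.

2.6%

Great circle: σ = 0.4683 rad → d_gc = Rσ = 2977.2 km
Rhumb: Δφ = +0.0944, Δλ = +0.9051, Δψ = +0.1814, q = Δφ/Δψ = 0.5204 → d_rh = R√(Δφ²+q²Δλ²) = 3054.2 km
Excess = (3054.2 − 2977.2) / 2977.2 = 77.0 / 2977.2 = 2.59% ≈ 2.6%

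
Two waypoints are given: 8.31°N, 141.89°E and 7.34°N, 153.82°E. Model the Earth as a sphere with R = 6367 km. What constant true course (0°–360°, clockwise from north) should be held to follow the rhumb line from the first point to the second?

Δψ = ln[tan(π/4+φ₂/2)/tan(π/4+φ₁/2)] = -0.0171
Δλ = +0.2082 rad (taken the short way round)
course = atan2(Δλ, Δψ) = 94.69°

94.7°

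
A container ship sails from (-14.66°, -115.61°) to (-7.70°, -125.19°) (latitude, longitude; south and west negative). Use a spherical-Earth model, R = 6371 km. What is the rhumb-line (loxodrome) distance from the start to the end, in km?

1300 km

Rhumb course C = atan2(Δλ, Δψ) with Δψ = ln[tan(π/4+φ₂/2)/tan(π/4+φ₁/2)] = +0.1239, Δλ = -0.1672 → C = 306.54°
d = R·|Δφ| / |cos C| = 6371·0.12147 / 0.59539 = 1300 km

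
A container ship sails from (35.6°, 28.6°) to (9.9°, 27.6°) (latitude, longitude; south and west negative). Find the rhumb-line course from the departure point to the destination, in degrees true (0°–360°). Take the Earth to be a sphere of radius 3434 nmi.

Δψ = ln[tan(π/4+φ₂/2)/tan(π/4+φ₁/2)] = -0.4920
Δλ = -0.0175 rad (taken the short way round)
course = atan2(Δλ, Δψ) = 182.03°

182.0°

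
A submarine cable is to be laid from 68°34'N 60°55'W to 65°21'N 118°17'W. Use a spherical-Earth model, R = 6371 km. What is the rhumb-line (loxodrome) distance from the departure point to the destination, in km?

2518 km

Δψ = ln[tan(π/4+φ₂/2)/tan(π/4+φ₁/2)] = -0.1437;  Δφ = -0.0561 rad,  Δλ = -1.0012 rad
q = Δφ/Δψ = 0.3908
d = R·√(Δφ² + q²Δλ²) = 6371·0.39527 = 2518 km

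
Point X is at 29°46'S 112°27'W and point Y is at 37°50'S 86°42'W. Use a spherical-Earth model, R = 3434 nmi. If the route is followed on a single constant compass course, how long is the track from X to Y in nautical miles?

1369 nmi

Δψ = ln[tan(π/4+φ₂/2)/tan(π/4+φ₁/2)] = -0.1697;  Δφ = -0.1408 rad,  Δλ = +0.4494 rad
q = Δφ/Δψ = 0.8297
d = R·√(Δφ² + q²Δλ²) = 3434·0.39857 = 1369 nmi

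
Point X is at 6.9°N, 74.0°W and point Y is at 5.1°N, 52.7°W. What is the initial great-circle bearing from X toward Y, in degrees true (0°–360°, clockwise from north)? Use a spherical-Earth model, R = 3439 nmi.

θ = atan2( sin Δλ·cos φ₂ ,  cos φ₁ sin φ₂ − sin φ₁ cos φ₂ cos Δλ )
  = atan2(+0.3618, -0.0232) = 93.67°

93.7°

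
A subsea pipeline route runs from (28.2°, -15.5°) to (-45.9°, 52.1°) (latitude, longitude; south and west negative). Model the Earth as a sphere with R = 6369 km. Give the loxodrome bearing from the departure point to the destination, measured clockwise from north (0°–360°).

Δψ = ln[tan(π/4+φ₂/2)/tan(π/4+φ₁/2)] = -1.4171
Δλ = +1.1798 rad (taken the short way round)
course = atan2(Δλ, Δψ) = 140.22°

140.2°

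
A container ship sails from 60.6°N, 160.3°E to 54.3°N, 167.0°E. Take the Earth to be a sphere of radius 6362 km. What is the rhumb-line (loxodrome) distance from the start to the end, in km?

805 km

Rhumb course C = atan2(Δλ, Δψ) with Δψ = ln[tan(π/4+φ₂/2)/tan(π/4+φ₁/2)] = -0.2050, Δλ = +0.1169 → C = 150.30°
d = R·|Δφ| / |cos C| = 6362·0.10996 / 0.86859 = 805 km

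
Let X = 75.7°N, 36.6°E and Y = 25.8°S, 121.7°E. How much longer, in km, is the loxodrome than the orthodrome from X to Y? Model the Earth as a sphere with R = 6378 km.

Great circle: cos σ = sin φ₁ sin φ₂ + cos φ₁ cos φ₂ cos Δλ,  σ = 1.9853 rad → d_gc = 12662.3 km
Rhumb line: Δψ = -2.5422, q = Δφ/Δψ = 0.6968, d_rh = R√(Δφ²+q²Δλ²) = 13085.7 km
Excess = 13085.7 − 12662.3 = 423.4 ≈ 423 km

423 km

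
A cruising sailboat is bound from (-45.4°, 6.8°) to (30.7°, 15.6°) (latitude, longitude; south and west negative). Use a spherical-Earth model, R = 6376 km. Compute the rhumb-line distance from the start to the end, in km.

Rhumb course C = atan2(Δλ, Δψ) with Δψ = ln[tan(π/4+φ₂/2)/tan(π/4+φ₁/2)] = +1.4547, Δλ = +0.1536 → C = 6.03°
d = R·|Δφ| / |cos C| = 6376·1.32820 / 0.99447 = 8516 km

8516 km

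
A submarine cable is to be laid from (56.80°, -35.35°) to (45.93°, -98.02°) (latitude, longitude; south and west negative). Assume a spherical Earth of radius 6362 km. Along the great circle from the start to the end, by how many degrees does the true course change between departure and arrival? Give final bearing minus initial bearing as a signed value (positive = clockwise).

-51.1°

Initial bearing θ₁ = atan2(sin Δλ cos φ₂, cos φ₁ sin φ₂ − sin φ₁ cos φ₂ cos Δλ) = 281.54°
Final bearing θ₂ = (initial bearing from the destination back to the start) + 180° = 230.47°
Δθ = θ₂ − θ₁ = -51.1°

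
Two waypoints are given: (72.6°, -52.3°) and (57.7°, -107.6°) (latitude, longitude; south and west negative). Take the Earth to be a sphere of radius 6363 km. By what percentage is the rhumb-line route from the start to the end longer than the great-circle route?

Great circle: σ = 0.4566 rad → d_gc = Rσ = 2905.4 km
Rhumb: Δφ = -0.2601, Δλ = -0.9652, Δψ = -0.6379, q = Δφ/Δψ = 0.4077 → d_rh = R√(Δφ²+q²Δλ²) = 3001.2 km
Excess = (3001.2 − 2905.4) / 2905.4 = 95.8 / 2905.4 = 3.30% ≈ 3.3%

3.3%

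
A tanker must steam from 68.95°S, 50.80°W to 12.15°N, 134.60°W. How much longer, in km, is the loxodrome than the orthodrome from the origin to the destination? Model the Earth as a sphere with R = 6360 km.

Great circle: cos σ = sin φ₁ sin φ₂ + cos φ₁ cos φ₂ cos Δλ,  σ = 1.7300 rad → d_gc = 11002.6 km
Rhumb line: Δψ = +1.8968, q = Δφ/Δψ = 0.7462, d_rh = R√(Δφ²+q²Δλ²) = 11367.8 km
Excess = 11367.8 − 11002.6 = 365.2 ≈ 365 km

365 km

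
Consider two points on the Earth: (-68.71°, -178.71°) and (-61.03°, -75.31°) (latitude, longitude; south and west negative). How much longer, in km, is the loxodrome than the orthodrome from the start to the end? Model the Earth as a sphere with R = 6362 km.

Great circle: cos σ = sin φ₁ sin φ₂ + cos φ₁ cos φ₂ cos Δλ,  σ = 0.6850 rad → d_gc = 4358.0 km
Rhumb line: Δψ = +0.3181, q = Δφ/Δψ = 0.4214, d_rh = R√(Δφ²+q²Δλ²) = 4913.3 km
Excess = 4913.3 − 4358.0 = 555.3 ≈ 555 km

555 km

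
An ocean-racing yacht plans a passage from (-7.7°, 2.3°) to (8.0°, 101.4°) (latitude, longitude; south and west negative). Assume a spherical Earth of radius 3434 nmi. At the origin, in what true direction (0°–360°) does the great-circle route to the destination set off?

83.2°

θ = atan2( sin Δλ·cos φ₂ ,  cos φ₁ sin φ₂ − sin φ₁ cos φ₂ cos Δλ )
  = atan2(+0.9778, +0.1169) = 83.18°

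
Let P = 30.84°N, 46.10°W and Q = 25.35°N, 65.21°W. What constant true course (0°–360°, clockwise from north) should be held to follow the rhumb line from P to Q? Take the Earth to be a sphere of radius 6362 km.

252.0°

Δψ = ln[tan(π/4+φ₂/2)/tan(π/4+φ₁/2)] = -0.1087
Δλ = -0.3335 rad (taken the short way round)
course = atan2(Δλ, Δψ) = 251.95°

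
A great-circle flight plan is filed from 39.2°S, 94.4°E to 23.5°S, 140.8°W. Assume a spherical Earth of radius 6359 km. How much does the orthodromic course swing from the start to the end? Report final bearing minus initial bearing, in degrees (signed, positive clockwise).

Initial bearing θ₁ = atan2(sin Δλ cos φ₂, cos φ₁ sin φ₂ − sin φ₁ cos φ₂ cos Δλ) = 130.35°
Final bearing θ₂ = (initial bearing from the destination back to the start) + 180° = 40.09°
Δθ = θ₂ − θ₁ = -90.3°

-90.3°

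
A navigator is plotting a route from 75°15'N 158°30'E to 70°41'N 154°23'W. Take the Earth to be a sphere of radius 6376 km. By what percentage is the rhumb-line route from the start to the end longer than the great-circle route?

Great circle: σ = 0.2459 rad → d_gc = Rσ = 1567.9 km
Rhumb: Δφ = -0.0797, Δλ = +0.8223, Δψ = -0.2737, q = Δφ/Δψ = 0.2912 → d_rh = R√(Δφ²+q²Δλ²) = 1609.1 km
Excess = (1609.1 − 1567.9) / 1567.9 = 41.2 / 1567.9 = 2.63% ≈ 2.6%

2.6%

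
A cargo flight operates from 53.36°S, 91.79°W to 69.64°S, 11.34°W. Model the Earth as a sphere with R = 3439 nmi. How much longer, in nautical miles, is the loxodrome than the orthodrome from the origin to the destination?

158 nmi

Great circle: cos σ = sin φ₁ sin φ₂ + cos φ₁ cos φ₂ cos Δλ,  σ = 0.6653 rad → d_gc = 2288.0 nmi
Rhumb line: Δψ = -0.6119, q = Δφ/Δψ = 0.4644, d_rh = R√(Δφ²+q²Δλ²) = 2446.0 nmi
Excess = 2446.0 − 2288.0 = 158.0 ≈ 158 nmi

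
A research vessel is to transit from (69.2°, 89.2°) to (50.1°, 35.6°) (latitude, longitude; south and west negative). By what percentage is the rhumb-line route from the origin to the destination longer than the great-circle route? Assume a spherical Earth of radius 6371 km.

2.8%

Great circle: σ = 0.5504 rad → d_gc = Rσ = 3506.3 km
Rhumb: Δφ = -0.3334, Δλ = -0.9355, Δψ = -0.6820, q = Δφ/Δψ = 0.4888 → d_rh = R√(Δφ²+q²Δλ²) = 3605.4 km
Excess = (3605.4 − 3506.3) / 3506.3 = 99.1 / 3506.3 = 2.83% ≈ 2.8%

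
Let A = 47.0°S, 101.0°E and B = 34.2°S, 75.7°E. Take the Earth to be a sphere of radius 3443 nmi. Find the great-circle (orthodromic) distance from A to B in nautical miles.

cos σ = sin φ₁ sin φ₂ + cos φ₁ cos φ₂ cos Δλ
      = sin(-47.00°)sin(-34.20°) + cos(-47.00°)cos(-34.20°)cos(-25.30°) = 0.9210
σ = 22.921° → d = Rσ = 3443·0.40004 = 1377 nmi

1377 nmi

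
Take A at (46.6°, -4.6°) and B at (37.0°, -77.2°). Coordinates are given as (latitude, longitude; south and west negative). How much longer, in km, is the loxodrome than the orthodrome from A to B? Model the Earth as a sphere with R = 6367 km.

Great circle: cos σ = sin φ₁ sin φ₂ + cos φ₁ cos φ₂ cos Δλ,  σ = 0.9256 rad → d_gc = 5893.3 km
Rhumb line: Δψ = -0.2254, q = Δφ/Δψ = 0.7432, d_rh = R√(Δφ²+q²Δλ²) = 6090.1 km
Excess = 6090.1 − 5893.3 = 196.8 ≈ 197 km

197 km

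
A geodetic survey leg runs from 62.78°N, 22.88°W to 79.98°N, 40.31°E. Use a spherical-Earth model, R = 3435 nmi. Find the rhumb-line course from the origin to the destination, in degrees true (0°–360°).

47.4°

Δψ = ln[tan(π/4+φ₂/2)/tan(π/4+φ₁/2)] = +1.0159
Δλ = +1.1029 rad (taken the short way round)
course = atan2(Δλ, Δψ) = 47.35°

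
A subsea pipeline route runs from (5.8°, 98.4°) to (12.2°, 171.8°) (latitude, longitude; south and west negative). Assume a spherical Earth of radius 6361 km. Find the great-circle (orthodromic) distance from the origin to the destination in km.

cos σ = sin φ₁ sin φ₂ + cos φ₁ cos φ₂ cos Δλ
      = sin(5.80°)sin(12.20°) + cos(5.80°)cos(12.20°)cos(73.40°) = 0.2992
σ = 72.593° → d = Rσ = 6361·1.26698 = 8059 km

8059 km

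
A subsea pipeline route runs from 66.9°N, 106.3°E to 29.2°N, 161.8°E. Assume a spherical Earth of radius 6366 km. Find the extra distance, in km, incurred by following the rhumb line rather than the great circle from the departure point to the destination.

132 km

Great circle: cos σ = sin φ₁ sin φ₂ + cos φ₁ cos φ₂ cos Δλ,  σ = 0.8727 rad → d_gc = 5555.9 km
Rhumb line: Δψ = -1.0546, q = Δφ/Δψ = 0.6239, d_rh = R√(Δφ²+q²Δλ²) = 5687.5 km
Excess = 5687.5 − 5555.9 = 131.6 ≈ 132 km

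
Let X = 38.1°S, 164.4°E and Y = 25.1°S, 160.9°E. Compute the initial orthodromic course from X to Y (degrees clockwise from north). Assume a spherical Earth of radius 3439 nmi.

N = sin Δλ·cos φ₂ = -0.0553;  D = cos φ₁ sin φ₂ − sin φ₁ cos φ₂ cos Δλ = +0.2239
initial course = atan2(N, D) = 346.13°

346.1°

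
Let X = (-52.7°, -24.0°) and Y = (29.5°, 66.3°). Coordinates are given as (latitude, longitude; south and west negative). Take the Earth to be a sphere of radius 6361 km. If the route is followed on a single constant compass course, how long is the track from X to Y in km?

Rhumb course C = atan2(Δλ, Δψ) with Δψ = ln[tan(π/4+φ₂/2)/tan(π/4+φ₁/2)] = +1.6254, Δλ = +1.5760 → C = 44.12°
d = R·|Δφ| / |cos C| = 6361·1.43466 / 0.71793 = 12711 km

12711 km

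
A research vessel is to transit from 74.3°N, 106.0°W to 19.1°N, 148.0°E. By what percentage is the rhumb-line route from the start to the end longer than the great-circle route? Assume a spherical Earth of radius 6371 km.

Great circle: σ = 1.3238 rad → d_gc = Rσ = 8433.7 km
Rhumb: Δφ = -0.9634, Δλ = -1.8500, Δψ = -1.6417, q = Δφ/Δψ = 0.5868 → d_rh = R√(Δφ²+q²Δλ²) = 9247.6 km
Excess = (9247.6 − 8433.7) / 8433.7 = 813.9 / 8433.7 = 9.651% ≈ 9.7%

9.7%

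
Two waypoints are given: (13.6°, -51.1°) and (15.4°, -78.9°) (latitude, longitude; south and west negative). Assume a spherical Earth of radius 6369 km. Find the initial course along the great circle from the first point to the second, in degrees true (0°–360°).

277.3°

N = sin Δλ·cos φ₂ = -0.4496;  D = cos φ₁ sin φ₂ − sin φ₁ cos φ₂ cos Δλ = +0.0576
initial course = atan2(N, D) = 277.30°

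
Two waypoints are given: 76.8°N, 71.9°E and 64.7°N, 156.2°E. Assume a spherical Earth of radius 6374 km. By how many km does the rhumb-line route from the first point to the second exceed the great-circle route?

Great circle: cos σ = sin φ₁ sin φ₂ + cos φ₁ cos φ₂ cos Δλ,  σ = 0.4737 rad → d_gc = 3019.3 km
Rhumb line: Δψ = -0.6626, q = Δφ/Δψ = 0.3187, d_rh = R√(Δφ²+q²Δλ²) = 3278.2 km
Excess = 3278.2 − 3019.3 = 258.9 ≈ 259 km

259 km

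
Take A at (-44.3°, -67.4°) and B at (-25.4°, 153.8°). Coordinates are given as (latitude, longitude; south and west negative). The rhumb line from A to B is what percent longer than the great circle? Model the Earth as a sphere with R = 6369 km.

Great circle: σ = 1.7588 rad → d_gc = Rσ = 11201.6 km
Rhumb: Δφ = +0.3299, Δλ = -2.4225, Δψ = +0.4056, q = Δφ/Δψ = 0.8133 → d_rh = R√(Δφ²+q²Δλ²) = 12722.5 km
Excess = (12722.5 − 11201.6) / 11201.6 = 1520.9 / 11201.6 = 13.58% ≈ 13.6%

13.6%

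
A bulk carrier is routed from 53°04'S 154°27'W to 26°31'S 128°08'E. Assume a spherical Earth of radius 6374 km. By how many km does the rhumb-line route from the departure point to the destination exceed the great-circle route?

251 km

Great circle: cos σ = sin φ₁ sin φ₂ + cos φ₁ cos φ₂ cos Δλ,  σ = 1.0770 rad → d_gc = 6864.5 km
Rhumb line: Δψ = +0.6165, q = Δφ/Δψ = 0.7516, d_rh = R√(Δφ²+q²Δλ²) = 7115.4 km
Excess = 7115.4 − 6864.5 = 250.9 ≈ 251 km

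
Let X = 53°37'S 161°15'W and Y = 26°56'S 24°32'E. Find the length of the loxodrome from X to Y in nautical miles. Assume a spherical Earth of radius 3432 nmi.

Δψ = ln[tan(π/4+φ₂/2)/tan(π/4+φ₁/2)] = +0.6244;  Δφ = +0.4657 rad,  Δλ = -3.0407 rad
q = Δφ/Δψ = 0.7458
d = R·√(Δφ² + q²Δλ²) = 3432·2.31508 = 7945 nmi

7945 nmi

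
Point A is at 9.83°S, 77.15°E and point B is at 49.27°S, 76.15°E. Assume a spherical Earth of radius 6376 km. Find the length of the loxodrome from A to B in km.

Rhumb course C = atan2(Δλ, Δψ) with Δψ = ln[tan(π/4+φ₂/2)/tan(π/4+φ₁/2)] = -0.8186, Δλ = -0.0175 → C = 181.22°
d = R·|Δφ| / |cos C| = 6376·0.68836 / 0.99977 = 4390 km

4390 km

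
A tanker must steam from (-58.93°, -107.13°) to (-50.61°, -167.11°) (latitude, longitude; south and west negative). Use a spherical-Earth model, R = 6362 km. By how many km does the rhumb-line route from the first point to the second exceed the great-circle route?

123 km

Great circle: cos σ = sin φ₁ sin φ₂ + cos φ₁ cos φ₂ cos Δλ,  σ = 0.5991 rad → d_gc = 3811.7 km
Rhumb line: Δψ = +0.2528, q = Δφ/Δψ = 0.5743, d_rh = R√(Δφ²+q²Δλ²) = 3934.9 km
Excess = 3934.9 − 3811.7 = 123.2 ≈ 123 km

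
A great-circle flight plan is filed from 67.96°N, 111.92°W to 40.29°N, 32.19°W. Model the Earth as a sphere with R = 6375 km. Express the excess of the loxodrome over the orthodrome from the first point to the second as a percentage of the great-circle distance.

5.9%

Great circle: σ = 0.8626 rad → d_gc = Rσ = 5499.3 km
Rhumb: Δφ = -0.4829, Δλ = +1.3916, Δψ = -0.8665, q = Δφ/Δψ = 0.5573 → d_rh = R√(Δφ²+q²Δλ²) = 5824.2 km
Excess = (5824.2 − 5499.3) / 5499.3 = 324.9 / 5499.3 = 5.91% ≈ 5.9%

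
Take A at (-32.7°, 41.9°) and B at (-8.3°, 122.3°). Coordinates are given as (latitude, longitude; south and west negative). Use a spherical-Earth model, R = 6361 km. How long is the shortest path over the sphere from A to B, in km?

8601 km

cos σ = sin φ₁ sin φ₂ + cos φ₁ cos φ₂ cos Δλ
      = sin(-32.70°)sin(-8.30°) + cos(-32.70°)cos(-8.30°)cos(80.40°) = 0.2169
σ = 77.476° → d = Rσ = 6361·1.35220 = 8601 km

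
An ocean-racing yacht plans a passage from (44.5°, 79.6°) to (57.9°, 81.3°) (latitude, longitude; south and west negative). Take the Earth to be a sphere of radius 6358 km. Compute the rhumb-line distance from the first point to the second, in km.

Δψ = ln[tan(π/4+φ₂/2)/tan(π/4+φ₁/2)] = +0.3768;  Δφ = +0.2339 rad,  Δλ = +0.0297 rad
q = Δφ/Δψ = 0.6207
d = R·√(Δφ² + q²Δλ²) = 6358·0.23460 = 1492 km

1492 km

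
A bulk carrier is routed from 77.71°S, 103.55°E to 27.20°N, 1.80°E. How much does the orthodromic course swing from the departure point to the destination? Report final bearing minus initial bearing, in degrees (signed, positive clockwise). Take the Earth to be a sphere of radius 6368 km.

At departure: θ₁ = atan2(sin Δλ cos φ₂, cos φ₁ sin φ₂ − sin φ₁ cos φ₂ cos Δλ) = 264.77°
At arrival: θ₂ = atan2(sin Δλ cos φ₁, −cos φ₂ sin φ₁ + sin φ₂ cos φ₁ cos Δλ) = 346.21°
Δθ = θ₂ − θ₁ = +81.4°

+81.4°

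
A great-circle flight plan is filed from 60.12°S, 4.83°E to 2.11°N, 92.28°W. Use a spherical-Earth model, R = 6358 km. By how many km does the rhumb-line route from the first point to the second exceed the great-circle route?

Great circle: cos σ = sin φ₁ sin φ₂ + cos φ₁ cos φ₂ cos Δλ,  σ = 1.6645 rad → d_gc = 10582.8 km
Rhumb line: Δψ = +1.3580, q = Δφ/Δψ = 0.7998, d_rh = R√(Δφ²+q²Δλ²) = 11043.9 km
Excess = 11043.9 − 10582.8 = 461.1 ≈ 461 km

461 km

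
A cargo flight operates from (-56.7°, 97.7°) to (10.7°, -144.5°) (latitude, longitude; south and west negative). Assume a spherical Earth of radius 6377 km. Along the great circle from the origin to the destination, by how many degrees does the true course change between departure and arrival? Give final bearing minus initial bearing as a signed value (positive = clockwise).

-75.8°

At departure: θ₁ = atan2(sin Δλ cos φ₂, cos φ₁ sin φ₂ − sin φ₁ cos φ₂ cos Δλ) = 107.92°
At arrival: θ₂ = atan2(sin Δλ cos φ₁, −cos φ₂ sin φ₁ + sin φ₂ cos φ₁ cos Δλ) = 32.12°
Δθ = θ₂ − θ₁ = -75.8°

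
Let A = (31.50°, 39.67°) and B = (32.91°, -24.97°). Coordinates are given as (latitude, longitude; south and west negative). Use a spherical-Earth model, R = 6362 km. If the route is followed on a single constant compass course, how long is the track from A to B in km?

6075 km

Δψ = ln[tan(π/4+φ₂/2)/tan(π/4+φ₁/2)] = +0.0291;  Δφ = +0.0246 rad,  Δλ = -1.1282 rad
q = Δφ/Δψ = 0.8461
d = R·√(Δφ² + q²Δλ²) = 6362·0.95488 = 6075 km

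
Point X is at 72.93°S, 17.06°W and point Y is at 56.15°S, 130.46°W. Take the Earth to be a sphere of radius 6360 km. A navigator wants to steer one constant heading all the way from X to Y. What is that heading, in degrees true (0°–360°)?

289.7°

Meridional parts: M(φ₁)=-1.8966, M(φ₂)=-1.1897 → ΔM = +0.7069;  Δλ = -1.9792 rad
tan C = Δλ / ΔM = -2.7999 → C = 289.65°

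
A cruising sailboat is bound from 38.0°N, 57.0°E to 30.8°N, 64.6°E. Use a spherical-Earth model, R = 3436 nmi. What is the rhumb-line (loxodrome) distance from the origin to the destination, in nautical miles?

Rhumb course C = atan2(Δλ, Δψ) with Δψ = ln[tan(π/4+φ₂/2)/tan(π/4+φ₁/2)] = -0.1525, Δλ = +0.1326 → C = 138.98°
d = R·|Δφ| / |cos C| = 3436·0.12566 / 0.75450 = 572 nmi

572 nmi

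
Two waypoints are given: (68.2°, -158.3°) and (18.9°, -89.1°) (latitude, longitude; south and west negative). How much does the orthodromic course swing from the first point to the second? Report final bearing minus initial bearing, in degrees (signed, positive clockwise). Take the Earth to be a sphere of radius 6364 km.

At departure: θ₁ = atan2(sin Δλ cos φ₂, cos φ₁ sin φ₂ − sin φ₁ cos φ₂ cos Δλ) = 102.23°
At arrival: θ₂ = atan2(sin Δλ cos φ₁, −cos φ₂ sin φ₁ + sin φ₂ cos φ₁ cos Δλ) = 157.44°
Δθ = θ₂ − θ₁ = +55.2°

+55.2°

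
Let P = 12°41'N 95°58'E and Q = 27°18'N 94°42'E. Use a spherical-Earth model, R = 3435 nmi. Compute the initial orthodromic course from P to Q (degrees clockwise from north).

355.5°

θ = atan2( sin Δλ·cos φ₂ ,  cos φ₁ sin φ₂ − sin φ₁ cos φ₂ cos Δλ )
  = atan2(-0.0196, +0.2524) = 355.55°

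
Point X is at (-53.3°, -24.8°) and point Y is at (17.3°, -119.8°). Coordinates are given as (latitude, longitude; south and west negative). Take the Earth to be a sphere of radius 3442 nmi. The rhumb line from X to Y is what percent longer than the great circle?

2.1%

Great circle: σ = 1.8631 rad → d_gc = Rσ = 6412.8 nmi
Rhumb: Δφ = +1.2322, Δλ = -1.6581, Δψ = +1.4102, q = Δφ/Δψ = 0.8738 → d_rh = R√(Δφ²+q²Δλ²) = 6546.4 nmi
Excess = (6546.4 − 6412.8) / 6412.8 = 133.6 / 6412.8 = 2.08% ≈ 2.1%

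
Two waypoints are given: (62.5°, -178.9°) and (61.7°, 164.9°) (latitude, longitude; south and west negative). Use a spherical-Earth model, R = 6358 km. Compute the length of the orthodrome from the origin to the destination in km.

Haversine: a = sin²(Δφ/2)+cos φ₁ cos φ₂ sin²(Δλ/2) = 0.00439;  σ = 2·atan2(√a,√(1−a))
σ = 7.602° → d = Rσ = 6358·0.13268 = 844 km

844 km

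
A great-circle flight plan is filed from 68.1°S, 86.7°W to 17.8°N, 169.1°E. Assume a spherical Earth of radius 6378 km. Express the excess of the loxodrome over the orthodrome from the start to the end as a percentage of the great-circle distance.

Great circle: σ = 1.9506 rad → d_gc = Rσ = 12441.0 km
Rhumb: Δφ = +1.4992, Δλ = -1.8186, Δψ = +1.9584, q = Δφ/Δψ = 0.7655 → d_rh = R√(Δφ²+q²Δλ²) = 13049.3 km
Excess = (13049.3 − 12441.0) / 12441.0 = 608.3 / 12441.0 = 4.89% ≈ 4.9%

4.9%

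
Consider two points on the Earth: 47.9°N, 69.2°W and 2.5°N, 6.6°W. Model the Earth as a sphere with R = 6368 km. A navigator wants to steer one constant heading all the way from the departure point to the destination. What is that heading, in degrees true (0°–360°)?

Meridional parts: M(φ₁)=+0.9549, M(φ₂)=+0.0436 → ΔM = -0.9112;  Δλ = +1.0926 rad
tan C = Δλ / ΔM = -1.1990 → C = 129.83°

129.8°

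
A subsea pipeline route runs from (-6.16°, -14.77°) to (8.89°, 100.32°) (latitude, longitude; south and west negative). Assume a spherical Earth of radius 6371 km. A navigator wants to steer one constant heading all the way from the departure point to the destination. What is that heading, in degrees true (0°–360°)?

Meridional parts: M(φ₁)=-0.1077, M(φ₂)=+0.1558 → ΔM = +0.2635;  Δλ = +2.0087 rad
tan C = Δλ / ΔM = +7.6230 → C = 82.53°

82.5°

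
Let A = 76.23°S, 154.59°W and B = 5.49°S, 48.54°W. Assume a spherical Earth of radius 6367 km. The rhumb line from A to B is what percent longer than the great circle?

8.5%

Great circle: σ = 1.5434 rad → d_gc = Rσ = 9826.7 km
Rhumb: Δφ = +1.2346, Δλ = +1.8509, Δψ = +2.0181, q = Δφ/Δψ = 0.6118 → d_rh = R√(Δφ²+q²Δλ²) = 10666.6 km
Excess = (10666.6 − 9826.7) / 9826.7 = 839.9 / 9826.7 = 8.547% ≈ 8.5%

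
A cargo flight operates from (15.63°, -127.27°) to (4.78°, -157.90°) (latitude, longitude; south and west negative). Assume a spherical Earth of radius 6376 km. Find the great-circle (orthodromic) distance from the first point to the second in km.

cos σ = sin φ₁ sin φ₂ + cos φ₁ cos φ₂ cos Δλ
      = sin(15.63°)sin(4.78°) + cos(15.63°)cos(4.78°)cos(-30.63°) = 0.8482
σ = 31.981° → d = Rσ = 6376·0.55817 = 3559 km

3559 km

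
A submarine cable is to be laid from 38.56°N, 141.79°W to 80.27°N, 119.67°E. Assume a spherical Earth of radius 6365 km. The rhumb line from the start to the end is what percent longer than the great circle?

Great circle: σ = 0.9339 rad → d_gc = Rσ = 5944.0 km
Rhumb: Δφ = +0.7280, Δλ = -1.7198, Δψ = +1.7333, q = Δφ/Δψ = 0.4200 → d_rh = R√(Δφ²+q²Δλ²) = 6527.5 km
Excess = (6527.5 − 5944.0) / 5944.0 = 583.5 / 5944.0 = 9.82% ≈ 9.8%

9.8%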